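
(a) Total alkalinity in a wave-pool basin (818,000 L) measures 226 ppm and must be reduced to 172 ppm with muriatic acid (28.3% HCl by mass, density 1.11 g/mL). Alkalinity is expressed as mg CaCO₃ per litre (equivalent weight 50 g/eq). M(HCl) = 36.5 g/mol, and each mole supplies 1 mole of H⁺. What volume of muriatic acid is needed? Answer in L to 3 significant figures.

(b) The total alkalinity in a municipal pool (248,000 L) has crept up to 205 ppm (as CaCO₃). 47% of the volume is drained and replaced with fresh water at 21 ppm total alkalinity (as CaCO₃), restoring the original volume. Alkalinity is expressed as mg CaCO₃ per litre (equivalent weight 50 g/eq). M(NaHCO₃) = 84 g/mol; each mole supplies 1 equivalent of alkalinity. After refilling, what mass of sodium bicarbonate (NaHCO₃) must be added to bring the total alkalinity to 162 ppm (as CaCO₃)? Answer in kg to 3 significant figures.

(a) Alkalinity to neutralize: (226 − 172) = 54 mg/L as CaCO₃ × 818,000 L = 44,170 g as CaCO₃.
(a) Equivalents of H⁺ required: 44,170 ÷ 50 g/eq = 883.4 eq = 883.4 mol HCl.
(a) Mass of HCl: 883.4 × 36.5 = 32,250 g.
(a) Mass of 28.3% solution: 32,250 / 0.283 = 113,900 g.
(a) Volume: 113,900 g ÷ 1.11 g/mL = 102,700 mL.

(b) After draining 47% and refilling: 205 × 0.53 + 21 × 0.47 = 118.52 ppm.
(b) Deficit to target: 162 − 118.52 = 43.48 mg/L.
(b) As CaCO₃: 43.48 mg/L × 248,000 L = 10,780 g; ÷ 50 g/eq ÷ 1 = 215.7 mol NaHCO₃.
(b) Mass: 215.7 × 84 = 18,120 g.

(a) 103 L; (b) 18.1 kg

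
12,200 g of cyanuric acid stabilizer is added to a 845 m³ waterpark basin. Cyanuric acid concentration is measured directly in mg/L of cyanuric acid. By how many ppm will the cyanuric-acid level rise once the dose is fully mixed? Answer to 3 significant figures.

Volume: 845 m³ = 845,000 L.
Rise: 12,200 g / 845,000 L × 1000 = 14.44 mg/L.

14.4 ppm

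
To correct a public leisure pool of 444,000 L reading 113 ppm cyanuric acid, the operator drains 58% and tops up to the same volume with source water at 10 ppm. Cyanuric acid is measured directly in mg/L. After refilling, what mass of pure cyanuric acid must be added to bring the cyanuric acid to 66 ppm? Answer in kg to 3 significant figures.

5.66 kg

After draining 58% and refilling: 113 × 0.42 + 10 × 0.58 = 53.26 ppm.
Deficit to target: 66 − 53.26 = 12.74 mg/L.
Mass: 12.74 mg/L × 444,000 L = 5657 g cyanuric acid.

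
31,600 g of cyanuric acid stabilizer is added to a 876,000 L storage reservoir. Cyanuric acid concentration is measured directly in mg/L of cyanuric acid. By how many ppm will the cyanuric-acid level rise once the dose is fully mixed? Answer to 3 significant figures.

36.1 ppm

Rise: 31,600 g / 876,000 L × 1000 = 36.07 mg/L.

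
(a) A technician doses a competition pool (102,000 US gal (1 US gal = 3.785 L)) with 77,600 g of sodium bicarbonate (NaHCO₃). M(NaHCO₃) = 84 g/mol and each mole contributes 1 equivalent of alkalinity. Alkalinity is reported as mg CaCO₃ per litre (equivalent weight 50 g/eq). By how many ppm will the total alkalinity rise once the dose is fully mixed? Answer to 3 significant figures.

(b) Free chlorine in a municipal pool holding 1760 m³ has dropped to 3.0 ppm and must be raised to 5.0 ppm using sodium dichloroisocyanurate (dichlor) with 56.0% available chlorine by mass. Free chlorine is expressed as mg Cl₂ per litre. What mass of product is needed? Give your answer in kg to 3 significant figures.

(a) Volume: 102,000 US gal × 3.785 L/gal = 386,070 L.
(a) Moles of NaHCO₃: 77,600 g ÷ 84 g/mol = 923.8 mol → 923.8 eq of alkalinity.
(a) As CaCO₃: 923.8 eq × 50 g/eq = 46,190 g.
(a) Rise: 46,190 g / 386,070 L × 1000 = 119.6 mg/L.

(b) Volume: 1760 m³ = 1,760,000 L.
(b) Chlorine deficit: 5.0 − 3.0 = 2 ppm = 2 mg/L as Cl₂.
(b) Cl₂ equivalent needed: 2 mg/L × 1,760,000 L = 3,520,000 mg = 3520 g.
(b) Product at 56.0% available chlorine: 3520 / 0.56 = 6286 g.

(a) 120 ppm; (b) 6.29 kg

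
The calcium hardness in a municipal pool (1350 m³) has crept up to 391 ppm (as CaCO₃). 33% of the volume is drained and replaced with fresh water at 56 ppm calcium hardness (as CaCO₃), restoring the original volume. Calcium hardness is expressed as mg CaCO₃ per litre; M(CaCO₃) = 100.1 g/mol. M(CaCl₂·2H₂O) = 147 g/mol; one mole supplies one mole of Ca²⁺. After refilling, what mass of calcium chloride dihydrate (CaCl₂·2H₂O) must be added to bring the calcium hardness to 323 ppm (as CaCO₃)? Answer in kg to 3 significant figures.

Volume: 1350 m³ = 1,350,000 L.
After draining 33% and refilling: 391 × 0.67 + 56 × 0.33 = 280.45 ppm.
Deficit to target: 323 − 280.45 = 42.55 mg/L.
As CaCO₃: 42.55 mg/L × 1,350,000 L = 57,440 g; ÷ 100.1 = 573.9 mol Ca²⁺.
Mass: 573.9 × 147 = 84,360 g.

84.4 kg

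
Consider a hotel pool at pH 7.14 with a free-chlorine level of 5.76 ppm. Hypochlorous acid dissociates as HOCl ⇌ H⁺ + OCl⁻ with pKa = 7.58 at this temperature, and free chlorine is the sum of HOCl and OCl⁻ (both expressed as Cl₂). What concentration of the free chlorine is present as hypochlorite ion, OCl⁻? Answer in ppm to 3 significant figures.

1.53 ppm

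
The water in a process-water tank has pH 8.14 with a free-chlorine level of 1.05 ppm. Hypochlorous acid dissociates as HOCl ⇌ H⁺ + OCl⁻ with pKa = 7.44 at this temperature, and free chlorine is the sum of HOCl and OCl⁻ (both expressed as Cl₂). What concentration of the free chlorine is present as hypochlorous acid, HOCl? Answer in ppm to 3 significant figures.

0.175 ppm

[OCl⁻]/[HOCl] = 10^(pH − pKa) = 10^(8.14 − 7.44) = 10^0.70 = 5.012.
Fraction as HOCl = 1 / (1 + 5.012) = 0.1663.
HOCl = 0.1663 × 1.05 ppm = 0.1747 ppm.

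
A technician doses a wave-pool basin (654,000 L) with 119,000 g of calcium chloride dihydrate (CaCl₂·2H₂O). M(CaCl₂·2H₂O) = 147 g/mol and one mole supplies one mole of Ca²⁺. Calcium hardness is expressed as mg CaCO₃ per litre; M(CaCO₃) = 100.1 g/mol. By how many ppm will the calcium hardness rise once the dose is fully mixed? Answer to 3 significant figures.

124 ppm

Moles of Ca²⁺: 119,000 g ÷ 147 g/mol = 809.5 mol.
As CaCO₃: 809.5 mol × 100.1 g/mol = 81,030 g.
Rise: 81,030 g / 654,000 L × 1000 = 123.9 mg/L.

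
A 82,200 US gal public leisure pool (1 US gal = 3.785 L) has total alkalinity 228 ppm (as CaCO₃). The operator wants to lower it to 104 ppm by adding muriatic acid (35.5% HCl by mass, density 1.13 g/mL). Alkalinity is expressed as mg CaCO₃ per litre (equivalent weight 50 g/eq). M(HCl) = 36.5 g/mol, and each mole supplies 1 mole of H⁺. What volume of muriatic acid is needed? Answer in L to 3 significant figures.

Volume: 82,200 US gal × 3.785 L/gal = 311,127 L.
Alkalinity to neutralize: (228 − 104) = 124 mg/L as CaCO₃ × 311,127 L = 38,580 g as CaCO₃.
Equivalents of H⁺ required: 38,580 ÷ 50 g/eq = 771.6 eq = 771.6 mol HCl.
Mass of HCl: 771.6 × 36.5 = 28,160 g.
Mass of 35.5% solution: 28,160 / 0.355 = 79,330 g.
Volume: 79,330 g ÷ 1.13 g/mL = 70,210 mL.

70.2 L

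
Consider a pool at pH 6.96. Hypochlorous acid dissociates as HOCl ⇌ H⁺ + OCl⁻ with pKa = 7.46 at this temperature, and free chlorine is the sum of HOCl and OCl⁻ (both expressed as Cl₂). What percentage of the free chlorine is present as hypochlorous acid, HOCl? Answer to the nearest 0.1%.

[OCl⁻]/[HOCl] = 10^(pH − pKa) = 10^(6.96 − 7.46) = 10^-0.50 = 0.3162.
Fraction as HOCl = 1 / (1 + 0.3162) = 0.7597.

76.0%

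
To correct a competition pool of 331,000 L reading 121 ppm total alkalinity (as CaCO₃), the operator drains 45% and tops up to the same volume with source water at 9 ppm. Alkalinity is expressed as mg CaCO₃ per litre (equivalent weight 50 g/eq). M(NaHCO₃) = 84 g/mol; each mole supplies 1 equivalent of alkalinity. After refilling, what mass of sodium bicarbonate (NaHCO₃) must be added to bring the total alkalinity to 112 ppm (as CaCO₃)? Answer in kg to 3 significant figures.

After draining 45% and refilling: 121 × 0.55 + 9 × 0.45 = 70.6 ppm.
Deficit to target: 112 − 70.6 = 41.4 mg/L.
As CaCO₃: 41.4 mg/L × 331,000 L = 13,700 g; ÷ 50 g/eq ÷ 1 = 274.1 mol NaHCO₃.
Mass: 274.1 × 84 = 23,020 g.

23.0 kg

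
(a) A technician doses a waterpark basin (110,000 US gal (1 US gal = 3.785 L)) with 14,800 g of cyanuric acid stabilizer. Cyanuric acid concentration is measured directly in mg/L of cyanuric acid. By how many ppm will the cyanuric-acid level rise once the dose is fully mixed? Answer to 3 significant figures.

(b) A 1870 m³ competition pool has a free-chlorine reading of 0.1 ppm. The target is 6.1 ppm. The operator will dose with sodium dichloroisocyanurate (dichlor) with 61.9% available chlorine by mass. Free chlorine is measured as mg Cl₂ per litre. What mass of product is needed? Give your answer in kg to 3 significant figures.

(a) 35.5 ppm; (b) 18.1 kg

(a) Volume: 110,000 US gal × 3.785 L/gal = 416,350 L.
(a) Rise: 14,800 g / 416,350 L × 1000 = 35.55 mg/L.

(b) Volume: 1870 m³ = 1,870,000 L.
(b) Chlorine deficit: 6.1 − 0.1 = 6 ppm = 6 mg/L as Cl₂.
(b) Cl₂ equivalent needed: 6 mg/L × 1,870,000 L = 11,220,000 mg = 11,220 g.
(b) Product at 61.9% available chlorine: 11,220 / 0.619 = 18,130 g.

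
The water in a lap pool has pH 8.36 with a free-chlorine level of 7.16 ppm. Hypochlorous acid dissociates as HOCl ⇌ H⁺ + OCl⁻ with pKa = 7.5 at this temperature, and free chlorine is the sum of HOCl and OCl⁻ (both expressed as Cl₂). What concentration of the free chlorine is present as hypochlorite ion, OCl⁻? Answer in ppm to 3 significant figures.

6.29 ppm

[OCl⁻]/[HOCl] = 10^(pH − pKa) = 10^(8.36 − 7.5) = 10^0.86 = 7.244.
Fraction as HOCl = 1 / (1 + 7.244) = 0.1213.
OCl⁻ = (1 − 0.1213) × 7.16 ppm = 6.292 ppm.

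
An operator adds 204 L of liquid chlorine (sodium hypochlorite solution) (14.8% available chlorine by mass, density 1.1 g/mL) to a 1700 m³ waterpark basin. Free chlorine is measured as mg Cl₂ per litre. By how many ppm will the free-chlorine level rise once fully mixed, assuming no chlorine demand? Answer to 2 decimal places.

Volume: 1700 m³ = 1,700,000 L.
Mass of solution: 204 L × 1000 mL/L × 1.1 g/mL = 224,400 g.
Available chlorine delivered: 224,400 g × 0.148 = 33,210 g as Cl₂.
Concentration rise: 33,210 g / 1,700,000 L = 19.54 mg/L = 19.54 ppm.

19.54 ppm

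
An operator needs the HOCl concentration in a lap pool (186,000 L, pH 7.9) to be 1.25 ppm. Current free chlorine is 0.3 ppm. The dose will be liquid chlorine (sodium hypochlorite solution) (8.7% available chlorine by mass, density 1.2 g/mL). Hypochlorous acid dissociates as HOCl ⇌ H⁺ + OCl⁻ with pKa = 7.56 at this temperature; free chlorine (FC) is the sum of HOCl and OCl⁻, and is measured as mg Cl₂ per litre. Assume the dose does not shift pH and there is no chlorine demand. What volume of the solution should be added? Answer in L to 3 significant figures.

6.56 L

[OCl⁻]/[HOCl] = 10^(pH − pKa) = 10^(7.9 − 7.56) = 2.188; fraction as HOCl = 1/(1 + 2.188) = 0.3137.
Free chlorine required for 1.25 ppm HOCl: 1.25 / 0.3137 = 3.985 ppm.
FC to add: 3.985 − 0.3 = 3.685 mg/L as Cl₂.
Cl₂ equivalent: 3.685 mg/L × 186,000 L = 685.4 g.
Product at 8.7% available Cl: 685.4 / 0.087 = 7878 g.
Volume: 7878 g ÷ 1.2 g/mL = 6565 mL.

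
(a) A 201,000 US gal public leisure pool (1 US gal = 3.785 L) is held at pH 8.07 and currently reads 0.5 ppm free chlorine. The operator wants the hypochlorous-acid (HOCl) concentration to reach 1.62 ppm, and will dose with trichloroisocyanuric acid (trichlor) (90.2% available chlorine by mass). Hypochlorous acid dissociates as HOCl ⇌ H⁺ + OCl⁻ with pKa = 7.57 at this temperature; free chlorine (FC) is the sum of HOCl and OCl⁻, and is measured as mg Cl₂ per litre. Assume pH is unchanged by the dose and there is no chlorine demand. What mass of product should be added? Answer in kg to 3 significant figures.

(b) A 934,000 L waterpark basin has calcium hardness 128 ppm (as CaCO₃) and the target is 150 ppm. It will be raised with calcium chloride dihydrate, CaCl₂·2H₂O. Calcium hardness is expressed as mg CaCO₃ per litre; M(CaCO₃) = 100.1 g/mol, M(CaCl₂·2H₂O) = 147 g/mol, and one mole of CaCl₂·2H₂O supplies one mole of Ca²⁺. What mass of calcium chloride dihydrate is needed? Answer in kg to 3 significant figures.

(a) 5.27 kg; (b) 30.2 kg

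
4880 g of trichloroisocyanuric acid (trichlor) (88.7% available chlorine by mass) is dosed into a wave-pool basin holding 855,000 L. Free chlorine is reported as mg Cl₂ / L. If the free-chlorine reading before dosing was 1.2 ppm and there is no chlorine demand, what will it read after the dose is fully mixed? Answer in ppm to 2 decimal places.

6.26 ppm

Available chlorine delivered: 4880 g × 0.887 = 4329 g as Cl₂.
Concentration rise: 4329 g / 855,000 L = 5.063 mg/L = 5.06 ppm.
Final FC: 1.2 + 5.06 = 6.26 ppm.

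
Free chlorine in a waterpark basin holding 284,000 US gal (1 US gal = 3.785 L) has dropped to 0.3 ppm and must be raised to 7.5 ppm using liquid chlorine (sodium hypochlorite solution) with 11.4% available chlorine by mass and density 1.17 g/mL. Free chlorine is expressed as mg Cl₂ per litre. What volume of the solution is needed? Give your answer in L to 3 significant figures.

58.0 L

Volume: 284,000 US gal × 3.785 L/gal = 1,074,940 L.
Chlorine deficit: 7.5 − 0.3 = 7.2 ppm = 7.2 mg/L as Cl₂.
Cl₂ equivalent needed: 7.2 mg/L × 1,074,940 L = 7,740,000 mg = 7740 g.
Product at 11.4% available chlorine: 7740 / 0.114 = 67,890 g.
Volume at density 1.17 g/mL: 67,890 g ÷ 1.17 g/mL = 58,030 mL.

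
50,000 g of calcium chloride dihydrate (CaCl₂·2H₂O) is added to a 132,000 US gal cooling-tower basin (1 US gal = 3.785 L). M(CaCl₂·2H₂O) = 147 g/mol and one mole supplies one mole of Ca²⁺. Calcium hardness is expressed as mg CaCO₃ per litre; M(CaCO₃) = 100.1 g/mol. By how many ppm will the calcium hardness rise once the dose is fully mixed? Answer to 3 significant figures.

Volume: 132,000 US gal × 3.785 L/gal = 499,620 L.
Moles of Ca²⁺: 50,000 g ÷ 147 g/mol = 340.1 mol.
As CaCO₃: 340.1 mol × 100.1 g/mol = 34,050 g.
Rise: 34,050 g / 499,620 L × 1000 = 68.15 mg/L.

68.1 ppm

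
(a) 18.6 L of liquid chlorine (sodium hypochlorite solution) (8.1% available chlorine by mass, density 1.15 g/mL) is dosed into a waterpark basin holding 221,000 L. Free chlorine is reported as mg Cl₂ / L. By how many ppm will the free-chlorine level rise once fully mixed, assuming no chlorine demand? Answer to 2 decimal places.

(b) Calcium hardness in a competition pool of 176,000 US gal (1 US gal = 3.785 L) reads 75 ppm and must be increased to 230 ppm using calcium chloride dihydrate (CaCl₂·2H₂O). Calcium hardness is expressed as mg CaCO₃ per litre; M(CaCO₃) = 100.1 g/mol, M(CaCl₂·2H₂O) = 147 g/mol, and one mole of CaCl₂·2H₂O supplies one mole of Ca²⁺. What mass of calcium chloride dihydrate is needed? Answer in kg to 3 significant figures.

(a) Mass of solution: 18.6 L × 1000 mL/L × 1.15 g/mL = 21,390 g.
(a) Available chlorine delivered: 21,390 g × 0.081 = 1733 g as Cl₂.
(a) Concentration rise: 1733 g / 221,000 L = 7.84 mg/L = 7.84 ppm.

(b) Volume: 176,000 US gal × 3.785 L/gal = 666,160 L.
(b) Hardness to add: (230 − 75) = 155 mg/L as CaCO₃ × 666,160 L = 103,300 g as CaCO₃.
(b) Moles of Ca²⁺ (1 mol Ca²⁺ ≡ 1 mol CaCO₃): 103,300 / 100.1 g/mol = 1032 mol.
(b) Mass of CaCl₂·2H₂O: 1032 × 147 = 151,600 g.

(a) 7.84 ppm; (b) 152 kg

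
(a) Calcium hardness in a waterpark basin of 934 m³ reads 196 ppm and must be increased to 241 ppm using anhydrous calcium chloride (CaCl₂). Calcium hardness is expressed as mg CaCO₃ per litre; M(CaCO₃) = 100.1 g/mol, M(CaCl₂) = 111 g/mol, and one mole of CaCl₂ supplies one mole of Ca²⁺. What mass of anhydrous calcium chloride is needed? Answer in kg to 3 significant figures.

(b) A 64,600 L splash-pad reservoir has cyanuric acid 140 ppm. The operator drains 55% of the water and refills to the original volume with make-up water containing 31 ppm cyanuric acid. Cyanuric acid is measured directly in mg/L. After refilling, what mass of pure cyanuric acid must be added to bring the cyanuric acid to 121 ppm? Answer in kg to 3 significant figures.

(a) Volume: 934 m³ = 934,000 L.
(a) Hardness to add: (241 − 196) = 45 mg/L as CaCO₃ × 934,000 L = 42,030 g as CaCO₃.
(a) Moles of Ca²⁺ (1 mol Ca²⁺ ≡ 1 mol CaCO₃): 42,030 / 100.1 g/mol = 419.9 mol.
(a) Mass of CaCl₂: 419.9 × 111 = 46,610 g.

(b) After draining 55% and refilling: 140 × 0.45 + 31 × 0.55 = 80.05 ppm.
(b) Deficit to target: 121 − 80.05 = 40.95 mg/L.
(b) Mass: 40.95 mg/L × 64,600 L = 2645 g cyanuric acid.

(a) 46.6 kg; (b) 2.65 kg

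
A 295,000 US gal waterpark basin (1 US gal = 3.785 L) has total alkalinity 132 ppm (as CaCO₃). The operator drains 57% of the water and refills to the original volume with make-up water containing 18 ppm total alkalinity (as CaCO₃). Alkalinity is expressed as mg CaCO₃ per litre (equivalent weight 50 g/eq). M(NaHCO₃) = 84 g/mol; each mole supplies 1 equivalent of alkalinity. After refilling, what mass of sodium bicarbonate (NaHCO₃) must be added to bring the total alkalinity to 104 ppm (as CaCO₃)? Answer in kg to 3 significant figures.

69.4 kg

Volume: 295,000 US gal × 3.785 L/gal = 1,116,575 L.
After draining 57% and refilling: 132 × 0.43 + 18 × 0.57 = 67.02 ppm.
Deficit to target: 104 − 67.02 = 36.98 mg/L.
As CaCO₃: 36.98 mg/L × 1,116,575 L = 41,290 g; ÷ 50 g/eq ÷ 1 = 825.8 mol NaHCO₃.
Mass: 825.8 × 84 = 69,370 g.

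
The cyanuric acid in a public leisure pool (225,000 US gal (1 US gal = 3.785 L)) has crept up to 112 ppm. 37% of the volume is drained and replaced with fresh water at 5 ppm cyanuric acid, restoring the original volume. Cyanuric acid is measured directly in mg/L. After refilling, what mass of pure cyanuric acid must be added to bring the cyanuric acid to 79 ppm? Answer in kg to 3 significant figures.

Volume: 225,000 US gal × 3.785 L/gal = 851,625 L.
After draining 37% and refilling: 112 × 0.63 + 5 × 0.37 = 72.41 ppm.
Deficit to target: 79 − 72.41 = 6.59 mg/L.
Mass: 6.59 mg/L × 851,625 L = 5612 g cyanuric acid.

5.61 kg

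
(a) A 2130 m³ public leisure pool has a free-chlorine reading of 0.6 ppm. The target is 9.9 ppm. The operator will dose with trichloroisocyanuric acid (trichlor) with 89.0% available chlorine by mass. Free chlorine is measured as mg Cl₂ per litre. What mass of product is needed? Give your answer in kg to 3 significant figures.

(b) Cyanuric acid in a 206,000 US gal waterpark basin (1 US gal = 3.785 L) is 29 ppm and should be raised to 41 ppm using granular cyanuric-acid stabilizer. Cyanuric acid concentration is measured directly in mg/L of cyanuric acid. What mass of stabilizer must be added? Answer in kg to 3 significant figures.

(a) Volume: 2130 m³ = 2,130,000 L.
(a) Chlorine deficit: 9.9 − 0.6 = 9.3 ppm = 9.3 mg/L as Cl₂.
(a) Cl₂ equivalent needed: 9.3 mg/L × 2,130,000 L = 19,810,000 mg = 19,810 g.
(a) Product at 89.0% available chlorine: 19,810 / 0.89 = 22,260 g.

(b) Volume: 206,000 US gal × 3.785 L/gal = 779,710 L.
(b) CYA to add: (41 − 29) = 12 mg/L × 779,710 L = 9357 g cyanuric acid.

(a) 22.3 kg; (b) 9.36 kg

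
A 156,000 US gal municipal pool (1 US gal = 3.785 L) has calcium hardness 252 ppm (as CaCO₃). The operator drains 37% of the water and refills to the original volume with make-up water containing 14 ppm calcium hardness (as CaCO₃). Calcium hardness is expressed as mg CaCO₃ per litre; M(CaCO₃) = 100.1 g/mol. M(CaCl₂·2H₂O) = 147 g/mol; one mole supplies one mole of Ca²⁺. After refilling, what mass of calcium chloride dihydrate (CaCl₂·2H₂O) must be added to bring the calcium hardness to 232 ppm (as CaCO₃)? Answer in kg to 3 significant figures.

Volume: 156,000 US gal × 3.785 L/gal = 590,460 L.
After draining 37% and refilling: 252 × 0.63 + 14 × 0.37 = 163.94 ppm.
Deficit to target: 232 − 163.94 = 68.06 mg/L.
As CaCO₃: 68.06 mg/L × 590,460 L = 40,190 g; ÷ 100.1 = 401.5 mol Ca²⁺.
Mass: 401.5 × 147 = 59,020 g.

59.0 kg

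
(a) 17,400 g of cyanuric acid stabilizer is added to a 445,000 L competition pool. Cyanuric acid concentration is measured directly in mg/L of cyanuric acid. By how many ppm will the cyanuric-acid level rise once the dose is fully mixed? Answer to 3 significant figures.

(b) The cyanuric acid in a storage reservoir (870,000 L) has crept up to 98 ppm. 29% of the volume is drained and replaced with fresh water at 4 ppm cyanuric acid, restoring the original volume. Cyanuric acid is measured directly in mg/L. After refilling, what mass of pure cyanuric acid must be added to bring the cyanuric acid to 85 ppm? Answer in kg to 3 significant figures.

(a) 39.1 ppm; (b) 12.4 kg

(a) Rise: 17,400 g / 445,000 L × 1000 = 39.1 mg/L.

(b) After draining 29% and refilling: 98 × 0.71 + 4 × 0.29 = 70.74 ppm.
(b) Deficit to target: 85 − 70.74 = 14.26 mg/L.
(b) Mass: 14.26 mg/L × 870,000 L = 12,410 g cyanuric acid.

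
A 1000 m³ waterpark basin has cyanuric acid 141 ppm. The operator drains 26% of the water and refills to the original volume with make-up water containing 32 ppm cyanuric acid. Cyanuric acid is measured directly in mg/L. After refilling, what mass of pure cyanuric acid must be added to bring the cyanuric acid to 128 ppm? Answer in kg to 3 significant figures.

Volume: 1000 m³ = 1,000,000 L.
After draining 26% and refilling: 141 × 0.74 + 32 × 0.26 = 112.66 ppm.
Deficit to target: 128 − 112.66 = 15.34 mg/L.
Mass: 15.34 mg/L × 1,000,000 L = 15,340 g cyanuric acid.

15.3 kg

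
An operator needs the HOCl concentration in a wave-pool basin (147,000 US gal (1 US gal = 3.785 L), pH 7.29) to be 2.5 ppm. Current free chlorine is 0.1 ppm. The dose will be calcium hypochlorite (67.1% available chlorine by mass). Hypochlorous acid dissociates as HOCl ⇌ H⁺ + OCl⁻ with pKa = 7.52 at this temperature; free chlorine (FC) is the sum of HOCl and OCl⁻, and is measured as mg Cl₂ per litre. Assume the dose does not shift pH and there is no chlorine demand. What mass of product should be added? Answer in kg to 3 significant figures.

Volume: 147,000 US gal × 3.785 L/gal = 556,395 L.
[OCl⁻]/[HOCl] = 10^(pH − pKa) = 10^(7.29 − 7.52) = 0.5888; fraction as HOCl = 1/(1 + 0.5888) = 0.6294.
Free chlorine required for 2.5 ppm HOCl: 2.5 / 0.6294 = 3.972 ppm.
FC to add: 3.972 − 0.1 = 3.872 mg/L as Cl₂.
Cl₂ equivalent: 3.872 mg/L × 556,395 L = 2154 g.
Product at 67.1% available Cl: 2154 / 0.671 = 3211 g.

3.21 kg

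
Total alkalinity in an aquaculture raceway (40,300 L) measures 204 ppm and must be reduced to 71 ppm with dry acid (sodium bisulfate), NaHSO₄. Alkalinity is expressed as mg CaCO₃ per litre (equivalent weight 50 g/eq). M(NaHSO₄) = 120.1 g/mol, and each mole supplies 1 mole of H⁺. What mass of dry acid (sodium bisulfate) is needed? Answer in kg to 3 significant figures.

12.9 kg

Alkalinity to neutralize: (204 − 71) = 133 mg/L as CaCO₃ × 40,300 L = 5360 g as CaCO₃.
Equivalents of H⁺ required: 5360 ÷ 50 g/eq = 107.2 eq = 107.2 mol NaHSO₄.
Mass of NaHSO₄: 107.2 × 120.1 = 12,870 g.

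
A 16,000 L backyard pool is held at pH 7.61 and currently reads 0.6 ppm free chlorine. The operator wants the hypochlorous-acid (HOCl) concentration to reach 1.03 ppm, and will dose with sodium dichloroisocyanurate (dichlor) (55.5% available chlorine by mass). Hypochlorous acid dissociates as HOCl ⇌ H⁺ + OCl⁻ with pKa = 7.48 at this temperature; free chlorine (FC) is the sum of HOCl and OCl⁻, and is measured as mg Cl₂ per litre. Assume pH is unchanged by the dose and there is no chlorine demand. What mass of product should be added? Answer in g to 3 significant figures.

[OCl⁻]/[HOCl] = 10^(pH − pKa) = 10^(7.61 − 7.48) = 1.349; fraction as HOCl = 1/(1 + 1.349) = 0.4257.
Free chlorine required for 1.03 ppm HOCl: 1.03 / 0.4257 = 2.419 ppm.
FC to add: 2.419 − 0.6 = 1.819 mg/L as Cl₂.
Cl₂ equivalent: 1.819 mg/L × 16,000 L = 29.11 g.
Product at 55.5% available Cl: 29.11 / 0.555 = 52.45 g.

52.5 g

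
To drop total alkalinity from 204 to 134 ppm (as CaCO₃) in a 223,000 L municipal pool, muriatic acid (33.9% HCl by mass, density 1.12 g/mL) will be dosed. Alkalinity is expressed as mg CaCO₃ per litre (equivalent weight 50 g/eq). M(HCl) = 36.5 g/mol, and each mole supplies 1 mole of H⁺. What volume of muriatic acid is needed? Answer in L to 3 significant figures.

30.0 L

Alkalinity to neutralize: (204 − 134) = 70 mg/L as CaCO₃ × 223,000 L = 15,610 g as CaCO₃.
Equivalents of H⁺ required: 15,610 ÷ 50 g/eq = 312.2 eq = 312.2 mol HCl.
Mass of HCl: 312.2 × 36.5 = 11,400 g.
Mass of 33.9% solution: 11,400 / 0.339 = 33,610 g.
Volume: 33,610 g ÷ 1.12 g/mL = 30,010 mL.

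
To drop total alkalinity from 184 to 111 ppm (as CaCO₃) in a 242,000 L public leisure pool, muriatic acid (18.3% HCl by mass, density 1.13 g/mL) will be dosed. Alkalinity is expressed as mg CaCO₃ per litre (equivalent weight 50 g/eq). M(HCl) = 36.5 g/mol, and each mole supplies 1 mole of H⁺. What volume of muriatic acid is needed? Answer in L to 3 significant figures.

62.4 L

Alkalinity to neutralize: (184 − 111) = 73 mg/L as CaCO₃ × 242,000 L = 17,670 g as CaCO₃.
Equivalents of H⁺ required: 17,670 ÷ 50 g/eq = 353.3 eq = 353.3 mol HCl.
Mass of HCl: 353.3 × 36.5 = 12,900 g.
Mass of 18.3% solution: 12,900 / 0.183 = 70,470 g.
Volume: 70,470 g ÷ 1.13 g/mL = 62,360 mL.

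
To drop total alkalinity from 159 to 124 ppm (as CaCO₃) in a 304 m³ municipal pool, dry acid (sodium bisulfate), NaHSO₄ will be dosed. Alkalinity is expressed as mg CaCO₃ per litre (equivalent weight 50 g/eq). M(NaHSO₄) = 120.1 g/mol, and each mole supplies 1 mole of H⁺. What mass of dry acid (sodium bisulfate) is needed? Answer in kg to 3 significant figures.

25.6 kg

Volume: 304 m³ = 304,000 L.
Alkalinity to neutralize: (159 − 124) = 35 mg/L as CaCO₃ × 304,000 L = 10,640 g as CaCO₃.
Equivalents of H⁺ required: 10,640 ÷ 50 g/eq = 212.8 eq = 212.8 mol NaHSO₄.
Mass of NaHSO₄: 212.8 × 120.1 = 25,560 g.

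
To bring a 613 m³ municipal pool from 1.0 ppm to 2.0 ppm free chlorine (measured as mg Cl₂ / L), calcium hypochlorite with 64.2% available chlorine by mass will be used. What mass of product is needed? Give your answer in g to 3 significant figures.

Volume: 613 m³ = 613,000 L.
Chlorine deficit: 2.0 − 1.0 = 1 ppm = 1 mg/L as Cl₂.
Cl₂ equivalent needed: 1 mg/L × 613,000 L = 613,000 mg = 613 g.
Product at 64.2% available chlorine: 613 / 0.642 = 954.8 g.

955 g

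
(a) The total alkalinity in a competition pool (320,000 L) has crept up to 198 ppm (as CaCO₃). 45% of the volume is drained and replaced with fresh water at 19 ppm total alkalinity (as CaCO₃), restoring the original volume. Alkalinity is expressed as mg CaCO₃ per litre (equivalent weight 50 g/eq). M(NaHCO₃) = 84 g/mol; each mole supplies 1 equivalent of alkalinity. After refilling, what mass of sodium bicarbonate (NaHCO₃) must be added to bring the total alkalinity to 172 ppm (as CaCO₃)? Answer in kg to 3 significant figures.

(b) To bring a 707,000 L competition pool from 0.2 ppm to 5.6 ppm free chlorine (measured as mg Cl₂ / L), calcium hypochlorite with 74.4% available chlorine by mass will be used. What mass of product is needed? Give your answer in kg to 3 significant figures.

(a) After draining 45% and refilling: 198 × 0.55 + 19 × 0.45 = 117.45 ppm.
(a) Deficit to target: 172 − 117.45 = 54.55 mg/L.
(a) As CaCO₃: 54.55 mg/L × 320,000 L = 17,460 g; ÷ 50 g/eq ÷ 1 = 349.1 mol NaHCO₃.
(a) Mass: 349.1 × 84 = 29,330 g.

(b) Chlorine deficit: 5.6 − 0.2 = 5.4 ppm = 5.4 mg/L as Cl₂.
(b) Cl₂ equivalent needed: 5.4 mg/L × 707,000 L = 3,818,000 mg = 3818 g.
(b) Product at 74.4% available chlorine: 3818 / 0.744 = 5131 g.

(a) 29.3 kg; (b) 5.13 kg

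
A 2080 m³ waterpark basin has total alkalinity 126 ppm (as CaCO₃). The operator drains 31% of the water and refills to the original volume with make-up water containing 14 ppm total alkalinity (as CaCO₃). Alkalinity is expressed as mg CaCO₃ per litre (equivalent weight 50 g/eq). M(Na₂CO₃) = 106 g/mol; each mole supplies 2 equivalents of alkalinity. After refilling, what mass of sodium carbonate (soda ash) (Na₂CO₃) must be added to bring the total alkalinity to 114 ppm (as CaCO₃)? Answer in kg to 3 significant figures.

50.1 kg

Volume: 2080 m³ = 2,080,000 L.
After draining 31% and refilling: 126 × 0.69 + 14 × 0.31 = 91.28 ppm.
Deficit to target: 114 − 91.28 = 22.72 mg/L.
As CaCO₃: 22.72 mg/L × 2,080,000 L = 47,260 g; ÷ 50 g/eq ÷ 2 = 472.6 mol Na₂CO₃.
Mass: 472.6 × 106 = 50,090 g.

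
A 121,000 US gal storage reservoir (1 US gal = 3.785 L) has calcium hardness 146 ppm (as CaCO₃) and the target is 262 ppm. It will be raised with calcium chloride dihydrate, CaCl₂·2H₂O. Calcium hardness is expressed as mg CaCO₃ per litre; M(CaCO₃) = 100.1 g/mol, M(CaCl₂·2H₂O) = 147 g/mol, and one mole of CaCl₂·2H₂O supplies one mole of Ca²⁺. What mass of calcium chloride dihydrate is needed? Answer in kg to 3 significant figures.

Volume: 121,000 US gal × 3.785 L/gal = 457,985 L.
Hardness to add: (262 − 146) = 116 mg/L as CaCO₃ × 457,985 L = 53,130 g as CaCO₃.
Moles of Ca²⁺ (1 mol Ca²⁺ ≡ 1 mol CaCO₃): 53,130 / 100.1 g/mol = 530.7 mol.
Mass of CaCl₂·2H₂O: 530.7 × 147 = 78,020 g.

78.0 kg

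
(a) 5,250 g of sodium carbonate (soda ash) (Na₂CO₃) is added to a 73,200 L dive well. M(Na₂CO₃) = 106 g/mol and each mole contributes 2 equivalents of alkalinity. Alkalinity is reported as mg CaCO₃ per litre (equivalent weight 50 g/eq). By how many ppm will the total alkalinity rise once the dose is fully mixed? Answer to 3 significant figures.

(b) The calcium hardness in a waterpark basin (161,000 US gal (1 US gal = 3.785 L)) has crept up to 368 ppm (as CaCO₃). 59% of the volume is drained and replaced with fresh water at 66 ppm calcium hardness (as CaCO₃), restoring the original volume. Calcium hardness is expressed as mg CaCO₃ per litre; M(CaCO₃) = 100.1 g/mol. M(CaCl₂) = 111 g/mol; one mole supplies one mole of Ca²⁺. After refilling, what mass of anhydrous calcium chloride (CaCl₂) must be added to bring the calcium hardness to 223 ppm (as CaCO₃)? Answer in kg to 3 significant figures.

(a) Moles of Na₂CO₃: 5,250 g ÷ 106 g/mol = 49.53 mol → 99.06 eq of alkalinity.
(a) As CaCO₃: 99.06 eq × 50 g/eq = 4953 g.
(a) Rise: 4953 g / 73,200 L × 1000 = 67.66 mg/L.

(b) Volume: 161,000 US gal × 3.785 L/gal = 609,385 L.
(b) After draining 59% and refilling: 368 × 0.41 + 66 × 0.59 = 189.82 ppm.
(b) Deficit to target: 223 − 189.82 = 33.18 mg/L.
(b) As CaCO₃: 33.18 mg/L × 609,385 L = 20,220 g; ÷ 100.1 = 202 mol Ca²⁺.
(b) Mass: 202 × 111 = 22,420 g.

(a) 67.7 ppm; (b) 22.4 kg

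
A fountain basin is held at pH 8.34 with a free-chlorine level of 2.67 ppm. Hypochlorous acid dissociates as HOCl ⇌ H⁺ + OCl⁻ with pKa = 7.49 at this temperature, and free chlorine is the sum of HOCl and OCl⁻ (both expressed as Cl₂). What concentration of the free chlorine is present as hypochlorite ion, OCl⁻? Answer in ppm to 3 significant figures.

[OCl⁻]/[HOCl] = 10^(pH − pKa) = 10^(8.34 − 7.49) = 10^0.85 = 7.079.
Fraction as HOCl = 1 / (1 + 7.079) = 0.1238.
OCl⁻ = (1 − 0.1238) × 2.67 ppm = 2.34 ppm.

2.34 ppm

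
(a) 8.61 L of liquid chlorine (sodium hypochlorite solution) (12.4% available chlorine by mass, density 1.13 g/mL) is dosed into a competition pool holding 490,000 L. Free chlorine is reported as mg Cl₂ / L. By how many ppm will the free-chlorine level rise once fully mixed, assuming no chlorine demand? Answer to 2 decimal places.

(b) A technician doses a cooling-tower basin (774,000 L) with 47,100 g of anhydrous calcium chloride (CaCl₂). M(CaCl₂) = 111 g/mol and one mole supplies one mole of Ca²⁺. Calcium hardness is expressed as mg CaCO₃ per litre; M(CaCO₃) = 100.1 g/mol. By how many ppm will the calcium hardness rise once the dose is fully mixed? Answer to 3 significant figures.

(a) Mass of solution: 8.61 L × 1000 mL/L × 1.13 g/mL = 9729 g.
(a) Available chlorine delivered: 9729 g × 0.124 = 1206 g as Cl₂.
(a) Concentration rise: 1206 g / 490,000 L = 2.462 mg/L = 2.46 ppm.

(b) Moles of Ca²⁺: 47,100 g ÷ 111 g/mol = 424.3 mol.
(b) As CaCO₃: 424.3 mol × 100.1 g/mol = 42,470 g.
(b) Rise: 42,470 g / 774,000 L × 1000 = 54.88 mg/L.

(a) 2.46 ppm; (b) 54.9 ppm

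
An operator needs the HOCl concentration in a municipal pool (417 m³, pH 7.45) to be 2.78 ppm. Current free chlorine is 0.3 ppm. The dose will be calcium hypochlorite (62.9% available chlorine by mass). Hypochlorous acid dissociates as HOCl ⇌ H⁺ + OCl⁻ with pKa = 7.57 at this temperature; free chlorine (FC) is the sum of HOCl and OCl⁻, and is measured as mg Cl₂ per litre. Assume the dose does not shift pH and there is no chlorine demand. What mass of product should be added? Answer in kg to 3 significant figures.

3.04 kg

Volume: 417 m³ = 417,000 L.
[OCl⁻]/[HOCl] = 10^(pH − pKa) = 10^(7.45 − 7.57) = 0.7586; fraction as HOCl = 1/(1 + 0.7586) = 0.5686.
Free chlorine required for 2.78 ppm HOCl: 2.78 / 0.5686 = 4.889 ppm.
FC to add: 4.889 − 0.3 = 4.589 mg/L as Cl₂.
Cl₂ equivalent: 4.589 mg/L × 417,000 L = 1914 g.
Product at 62.9% available Cl: 1914 / 0.629 = 3042 g.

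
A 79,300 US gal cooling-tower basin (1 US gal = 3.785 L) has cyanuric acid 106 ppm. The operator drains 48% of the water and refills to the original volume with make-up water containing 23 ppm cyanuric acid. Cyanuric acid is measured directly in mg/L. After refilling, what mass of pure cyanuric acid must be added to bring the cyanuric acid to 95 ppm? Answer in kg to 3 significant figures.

8.66 kg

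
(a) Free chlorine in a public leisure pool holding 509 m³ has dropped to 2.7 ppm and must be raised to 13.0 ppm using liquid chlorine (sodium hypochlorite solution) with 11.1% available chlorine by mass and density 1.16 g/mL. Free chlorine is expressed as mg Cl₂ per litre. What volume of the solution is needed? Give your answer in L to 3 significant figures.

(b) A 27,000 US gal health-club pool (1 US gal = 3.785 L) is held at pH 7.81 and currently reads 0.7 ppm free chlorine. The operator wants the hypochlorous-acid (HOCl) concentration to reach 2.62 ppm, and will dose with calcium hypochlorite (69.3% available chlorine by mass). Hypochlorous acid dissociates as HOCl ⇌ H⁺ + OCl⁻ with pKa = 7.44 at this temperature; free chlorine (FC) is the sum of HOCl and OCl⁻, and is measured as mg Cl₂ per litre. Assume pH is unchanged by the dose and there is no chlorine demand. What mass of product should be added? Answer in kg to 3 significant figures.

(a) Volume: 509 m³ = 509,000 L.
(a) Chlorine deficit: 13.0 − 2.7 = 10.3 ppm = 10.3 mg/L as Cl₂.
(a) Cl₂ equivalent needed: 10.3 mg/L × 509,000 L = 5,243,000 mg = 5243 g.
(a) Product at 11.1% available chlorine: 5243 / 0.111 = 47,230 g.
(a) Volume at density 1.16 g/mL: 47,230 g ÷ 1.16 g/mL = 40,720 mL.

(b) Volume: 27,000 US gal × 3.785 L/gal = 102,195 L.
(b) [OCl⁻]/[HOCl] = 10^(pH − pKa) = 10^(7.81 − 7.44) = 2.344; fraction as HOCl = 1/(1 + 2.344) = 0.299.
(b) Free chlorine required for 2.62 ppm HOCl: 2.62 / 0.299 = 8.762 ppm.
(b) FC to add: 8.762 − 0.7 = 8.062 mg/L as Cl₂.
(b) Cl₂ equivalent: 8.062 mg/L × 102,195 L = 823.9 g.
(b) Product at 69.3% available Cl: 823.9 / 0.693 = 1189 g.

(a) 40.7 L; (b) 1.19 kg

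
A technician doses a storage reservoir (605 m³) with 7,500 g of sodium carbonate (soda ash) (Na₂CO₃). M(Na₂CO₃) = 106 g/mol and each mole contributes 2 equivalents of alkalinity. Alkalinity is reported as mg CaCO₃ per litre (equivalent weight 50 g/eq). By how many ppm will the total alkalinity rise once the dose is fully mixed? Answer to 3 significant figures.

11.7 ppm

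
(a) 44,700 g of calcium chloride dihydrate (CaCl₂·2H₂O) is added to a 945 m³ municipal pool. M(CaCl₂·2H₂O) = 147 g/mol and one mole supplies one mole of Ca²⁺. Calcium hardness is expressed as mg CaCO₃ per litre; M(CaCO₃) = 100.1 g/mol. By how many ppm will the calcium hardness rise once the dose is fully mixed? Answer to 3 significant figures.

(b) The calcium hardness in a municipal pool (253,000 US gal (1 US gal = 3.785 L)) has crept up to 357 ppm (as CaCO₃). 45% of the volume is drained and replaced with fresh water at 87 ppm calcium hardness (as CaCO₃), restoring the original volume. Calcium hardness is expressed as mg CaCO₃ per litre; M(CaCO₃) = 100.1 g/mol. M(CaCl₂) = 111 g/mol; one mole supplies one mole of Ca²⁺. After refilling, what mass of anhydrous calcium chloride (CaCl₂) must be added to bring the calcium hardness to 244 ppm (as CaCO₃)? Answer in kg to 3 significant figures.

(a) Volume: 945 m³ = 945,000 L.
(a) Moles of Ca²⁺: 44,700 g ÷ 147 g/mol = 304.1 mol.
(a) As CaCO₃: 304.1 mol × 100.1 g/mol = 30,440 g.
(a) Rise: 30,440 g / 945,000 L × 1000 = 32.21 mg/L.

(b) Volume: 253,000 US gal × 3.785 L/gal = 957,605 L.
(b) After draining 45% and refilling: 357 × 0.55 + 87 × 0.45 = 235.5 ppm.
(b) Deficit to target: 244 − 235.5 = 8.5 mg/L.
(b) As CaCO₃: 8.5 mg/L × 957,605 L = 8140 g; ÷ 100.1 = 81.32 mol Ca²⁺.
(b) Mass: 81.32 × 111 = 9026 g.

(a) 32.2 ppm; (b) 9.03 kg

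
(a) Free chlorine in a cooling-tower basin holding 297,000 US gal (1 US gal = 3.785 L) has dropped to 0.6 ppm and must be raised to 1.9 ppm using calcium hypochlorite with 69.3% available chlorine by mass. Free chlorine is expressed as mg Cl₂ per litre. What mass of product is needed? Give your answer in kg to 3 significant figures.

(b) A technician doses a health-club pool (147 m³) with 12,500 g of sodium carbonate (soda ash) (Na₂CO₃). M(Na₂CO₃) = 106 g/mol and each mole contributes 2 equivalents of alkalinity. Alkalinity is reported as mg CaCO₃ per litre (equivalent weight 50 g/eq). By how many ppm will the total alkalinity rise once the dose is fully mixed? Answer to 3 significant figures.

(a) 2.11 kg; (b) 80.2 ppm

(a) Volume: 297,000 US gal × 3.785 L/gal = 1,124,145 L.
(a) Chlorine deficit: 1.9 − 0.6 = 1.3 ppm = 1.3 mg/L as Cl₂.
(a) Cl₂ equivalent needed: 1.3 mg/L × 1,124,145 L = 1,461,000 mg = 1461 g.
(a) Product at 69.3% available chlorine: 1461 / 0.693 = 2109 g.

(b) Volume: 147 m³ = 147,000 L.
(b) Moles of Na₂CO₃: 12,500 g ÷ 106 g/mol = 117.9 mol → 235.8 eq of alkalinity.
(b) As CaCO₃: 235.8 eq × 50 g/eq = 11,790 g.
(b) Rise: 11,790 g / 147,000 L × 1000 = 80.22 mg/L.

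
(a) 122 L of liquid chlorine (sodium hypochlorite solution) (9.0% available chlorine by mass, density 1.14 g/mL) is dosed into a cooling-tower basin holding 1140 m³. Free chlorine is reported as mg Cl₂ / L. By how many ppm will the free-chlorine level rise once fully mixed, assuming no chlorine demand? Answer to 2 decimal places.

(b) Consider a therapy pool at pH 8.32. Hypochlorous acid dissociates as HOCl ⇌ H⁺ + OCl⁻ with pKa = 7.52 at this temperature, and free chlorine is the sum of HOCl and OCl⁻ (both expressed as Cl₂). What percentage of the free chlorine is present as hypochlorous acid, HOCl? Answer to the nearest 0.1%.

(a) 10.98 ppm; (b) 13.7%

(a) Volume: 1140 m³ = 1,140,000 L.
(a) Mass of solution: 122 L × 1000 mL/L × 1.14 g/mL = 139,100 g.
(a) Available chlorine delivered: 139,100 g × 0.09 = 12,520 g as Cl₂.
(a) Concentration rise: 12,520 g / 1,140,000 L = 10.98 mg/L = 10.98 ppm.

(b) [OCl⁻]/[HOCl] = 10^(pH − pKa) = 10^(8.32 − 7.52) = 10^0.80 = 6.31.
(b) Fraction as HOCl = 1 / (1 + 6.31) = 0.1368.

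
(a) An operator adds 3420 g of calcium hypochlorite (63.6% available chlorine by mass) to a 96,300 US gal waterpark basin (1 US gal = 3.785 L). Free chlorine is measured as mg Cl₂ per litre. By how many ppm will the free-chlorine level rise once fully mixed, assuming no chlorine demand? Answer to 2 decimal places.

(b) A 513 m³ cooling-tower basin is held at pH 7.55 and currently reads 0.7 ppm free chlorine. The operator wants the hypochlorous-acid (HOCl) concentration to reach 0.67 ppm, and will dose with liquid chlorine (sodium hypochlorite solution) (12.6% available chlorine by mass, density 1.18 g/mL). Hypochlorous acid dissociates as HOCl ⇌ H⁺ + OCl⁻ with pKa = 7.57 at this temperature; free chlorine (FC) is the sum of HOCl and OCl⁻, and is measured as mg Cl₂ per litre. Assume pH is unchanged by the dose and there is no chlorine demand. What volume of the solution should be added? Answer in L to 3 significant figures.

(a) Volume: 96,300 US gal × 3.785 L/gal = 364,496 L.
(a) Available chlorine delivered: 3420 g × 0.636 = 2175 g as Cl₂.
(a) Concentration rise: 2175 g / 364,496 L = 5.967 mg/L = 5.97 ppm.

(b) Volume: 513 m³ = 513,000 L.
(b) [OCl⁻]/[HOCl] = 10^(pH − pKa) = 10^(7.55 − 7.57) = 0.955; fraction as HOCl = 1/(1 + 0.955) = 0.5115.
(b) Free chlorine required for 0.67 ppm HOCl: 0.67 / 0.5115 = 1.31 ppm.
(b) FC to add: 1.31 − 0.7 = 0.6098 mg/L as Cl₂.
(b) Cl₂ equivalent: 0.6098 mg/L × 513,000 L = 312.9 g.
(b) Product at 12.6% available Cl: 312.9 / 0.126 = 2483 g.
(b) Volume: 2483 g ÷ 1.18 g/mL = 2104 mL.

(a) 5.97 ppm; (b) 2.10 L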